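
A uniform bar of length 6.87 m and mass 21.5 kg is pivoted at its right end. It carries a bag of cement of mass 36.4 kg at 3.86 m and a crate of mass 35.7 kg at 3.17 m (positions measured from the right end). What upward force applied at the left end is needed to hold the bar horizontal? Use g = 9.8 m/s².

Sum moments about the right end (the unknown pivot reaction has zero arm there).
Beam weight: 21.5 × 9.8 = 210.7 N down at 3.435 m → arm 3.435 m, τ = 210.7 × 3.435 = 723.8 N·m counterclockwise.
Bag of cement: 36.4 × 9.8 = 356.7 N down at 3.86 m → arm 3.86 m, τ = 356.7 × 3.86 = 1377 N·m counterclockwise.
Crate: 35.7 × 9.8 = 349.9 N down at 3.17 m → arm 3.17 m, τ = 349.9 × 3.17 = 1109 N·m counterclockwise.
Net moment of the loads = 3210 N·m counterclockwise.
The upward force F acts at the left end, arm 6.87 m, giving F × 6.87 clockwise.
For rotational equilibrium, F × 6.87 = 3210, so F = 3210 / 6.87 = 467 N.

F ≈ 467 N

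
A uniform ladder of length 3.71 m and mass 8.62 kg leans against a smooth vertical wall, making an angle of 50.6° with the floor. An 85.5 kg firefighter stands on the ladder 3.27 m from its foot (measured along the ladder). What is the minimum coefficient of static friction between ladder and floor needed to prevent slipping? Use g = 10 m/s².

About the foot of the ladder:
Ladder weight 8.62×10 = 86.2 N acts at 1.855 m along the ladder; its horizontal arm is 1.855·cos50.6° = 1.177 m → τ = 101.5 N·m clockwise.
Firefighter: 85.5×10 = 855 N at 3.27 m → arm 2.076 m → τ = 1775 N·m clockwise.
Wall normal N acts horizontally at the top; its moment arm is the height L sinθ = 3.71·sin50.6° = 2.867 m, counterclockwise.
For rotational equilibrium, N × 2.867 = 1876, so N = 654.3 N.
ΣFx = 0 ⇒ f = N_wall = 654.3 N. ΣFy = 0 ⇒ N_floor = 941.2 N.
μ_min = f / N_floor = 654.3 / 941.2 = 0.695.

μ_min ≈ 0.695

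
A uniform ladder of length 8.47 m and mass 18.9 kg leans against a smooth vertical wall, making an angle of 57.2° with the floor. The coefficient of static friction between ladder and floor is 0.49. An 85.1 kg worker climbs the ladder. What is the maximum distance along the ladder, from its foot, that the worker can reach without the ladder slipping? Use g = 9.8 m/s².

Choose the foot of the ladder as the axis so the floor normal and friction both act there and drop out.
Ladder weight 18.9×9.8 = 185.2 N acts at 4.235 m along the ladder; its horizontal arm is 4.235·cos57.2° = 2.294 m → τ = 424.8 N·m clockwise.
Worker weight 85.1×9.8 = 834 N at distance d → arm d·cos57.2° → τ = 834·d·0.5417 clockwise.
Wall normal N at the top has arm L sinθ = 7.12 m counterclockwise, so Στ = 0 gives N·7.12 = 424.8 + 451.8·d.
ΣFy = 0 ⇒ N_floor = 1019 N, so the maximum friction is μ_s·N_floor = 0.49×1019 = 499.3 N. ΣFx = 0 ⇒ N_wall = f, so at the slipping point N = 499.3 N.
Substituting: 499.3×7.12 = 424.8 + 451.8·d ⇒ d = (3555 − 424.8) / 451.8 = 6.93 m.

d ≈ 6.93 m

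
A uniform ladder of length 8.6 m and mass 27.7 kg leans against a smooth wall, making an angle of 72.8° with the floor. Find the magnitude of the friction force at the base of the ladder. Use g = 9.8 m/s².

Sum moments about the foot of the ladder (the floor normal and friction both act there and drop out).
Ladder weight 27.7×9.8 = 271.5 N acts at 4.3 m along the ladder; its horizontal arm is 4.3·cos72.8° = 1.272 m → τ = 345.3 N·m clockwise.
Wall normal N acts horizontally at the top; its moment arm is the height L sinθ = 8.6·sin72.8° = 8.215 m, counterclockwise.
Setting net torque to zero: N × 8.215 = 345.3 → N = 42 N.
ΣFx = 0: friction at the foot balances the wall's push, so f = N_wall = 42 N.

f ≈ 42 N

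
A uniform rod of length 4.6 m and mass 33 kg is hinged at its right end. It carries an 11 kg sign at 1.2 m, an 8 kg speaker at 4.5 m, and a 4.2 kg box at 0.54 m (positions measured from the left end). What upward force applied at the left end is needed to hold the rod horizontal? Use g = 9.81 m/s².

F ≈ 280 N

Choose the right end as the axis so the unknown pivot reaction has zero arm there.
Beam weight: 33 × 9.81 = 323.7 N down at 2.3 m → arm 2.3 m, τ = 323.7 × 2.3 = 744.5 N·m counterclockwise.
Sign: 11 × 9.81 = 107.9 N down at 1.2 m → arm 3.4 m, τ = 107.9 × 3.4 = 366.9 N·m counterclockwise.
Speaker: 8 × 9.81 = 78.48 N down at 4.5 m → arm 0.1 m, τ = 78.48 × 0.1 = 7.848 N·m counterclockwise.
Box: 4.2 × 9.81 = 41.2 N down at 0.54 m → arm 4.06 m, τ = 41.2 × 4.06 = 167.3 N·m counterclockwise.
Net moment of the loads = 1287 N·m counterclockwise.
The upward force F acts at the left end, arm 4.6 m, giving F × 4.6 clockwise.
For rotational equilibrium, F × 4.6 = 1287, so F = 1287 / 4.6 = 280 N.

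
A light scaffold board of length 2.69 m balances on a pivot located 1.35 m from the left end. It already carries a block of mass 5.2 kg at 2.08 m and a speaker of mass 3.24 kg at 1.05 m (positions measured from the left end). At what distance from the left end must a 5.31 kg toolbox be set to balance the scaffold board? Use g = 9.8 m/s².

Choose the pivot (at 1.35 m from the left end) as the axis so the support reaction has zero arm there.
Block: 5.2 × 9.8 = 50.96 N down at 2.08 m → arm 0.73 m, τ = 50.96 × 0.73 = 37.2 N·m clockwise.
Speaker: 3.24 × 9.8 = 31.75 N down at 1.05 m → arm 0.3 m, τ = 31.75 × 0.3 = 9.525 N·m counterclockwise.
Net moment of existing loads = 27.68 N·m clockwise.
The toolbox weighs 5.31 × 9.8 = 52.04 N and must supply an equal counterclockwise moment, so its lever arm about the pivot is 27.68 / 52.04 = 0.532 m.
That puts it at 1.35 − 0.532 = 0.818 m from the left end.

x ≈ 0.818 m from the left end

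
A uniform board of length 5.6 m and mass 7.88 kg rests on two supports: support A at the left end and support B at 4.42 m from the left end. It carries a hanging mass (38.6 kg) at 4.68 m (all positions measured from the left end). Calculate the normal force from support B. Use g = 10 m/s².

R_B ≈ 459 N

Sum moments about support A (its reaction then has zero moment arm).
Beam weight: 7.88 × 10 = 78.8 N down at 2.8 m → arm 2.8 m, τ = 78.8 × 2.8 = 220.6 N·m clockwise.
Hanging mass: 38.6 × 10 = 386 N down at 4.68 m → arm 4.68 m, τ = 386 × 4.68 = 1806 N·m clockwise.
Net load moment about support A = 2027 N·m clockwise.
Reaction R at support B is upward at 4.42 m, arm 4.42 m → moment R × 4.42 counterclockwise.
Στ = 0 ⇒ R × 4.42 = 2027 ⇒ R = 459 N.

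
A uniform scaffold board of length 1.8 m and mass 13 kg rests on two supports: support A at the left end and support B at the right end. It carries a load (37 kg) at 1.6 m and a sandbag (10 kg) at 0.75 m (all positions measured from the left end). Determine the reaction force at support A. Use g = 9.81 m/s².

R_A ≈ 161 N

About support B:
Beam weight: 13 × 9.81 = 127.5 N down at 0.9 m → arm 0.9 m, τ = 127.5 × 0.9 = 114.8 N·m counterclockwise.
Load: 37 × 9.81 = 363 N down at 1.6 m → arm 0.2 m, τ = 363 × 0.2 = 72.6 N·m counterclockwise.
Sandbag: 10 × 9.81 = 98.1 N down at 0.75 m → arm 1.05 m, τ = 98.1 × 1.05 = 103 N·m counterclockwise.
Net load moment about support B = 290.4 N·m counterclockwise.
Reaction R at support A is upward at 0 m, arm 1.8 m → moment R × 1.8 clockwise.
Στ = 0 ⇒ R × 1.8 = 290.4 ⇒ R = 161 N.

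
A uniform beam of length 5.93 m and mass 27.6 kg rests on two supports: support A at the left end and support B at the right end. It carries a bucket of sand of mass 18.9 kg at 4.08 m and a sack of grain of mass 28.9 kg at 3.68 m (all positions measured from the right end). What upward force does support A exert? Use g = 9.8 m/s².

R_A ≈ 438 N

Choose support B as the axis so its reaction then has zero moment arm.
Beam weight: 27.6 × 9.8 = 270.5 N down at 2.965 m → arm 2.965 m, τ = 270.5 × 2.965 = 802 N·m counterclockwise.
Bucket of sand: 18.9 × 9.8 = 185.2 N down at 4.08 m → arm 4.08 m, τ = 185.2 × 4.08 = 755.6 N·m counterclockwise.
Sack of grain: 28.9 × 9.8 = 283.2 N down at 3.68 m → arm 3.68 m, τ = 283.2 × 3.68 = 1042 N·m counterclockwise.
Net load moment about support B = 2600 N·m counterclockwise.
Reaction R at support A is upward at 5.93 m, arm 5.93 m → moment R × 5.93 clockwise.
Balancing moments: R × 5.93 = 2600, giving R = 438 N.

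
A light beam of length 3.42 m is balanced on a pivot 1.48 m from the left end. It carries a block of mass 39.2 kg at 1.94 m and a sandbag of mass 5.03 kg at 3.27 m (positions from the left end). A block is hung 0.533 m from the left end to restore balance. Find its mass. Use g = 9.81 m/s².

Taking torques about the pivot (at 1.48 m from the left end):
Block: 39.2 × 9.81 = 384.6 N down at 1.94 m → arm 0.46 m, τ = 384.6 × 0.46 = 176.9 N·m clockwise.
Sandbag: 5.03 × 9.81 = 49.34 N down at 3.27 m → arm 1.79 m, τ = 49.34 × 1.79 = 88.32 N·m clockwise.
Net moment of known loads = 265.2 N·m clockwise.
An unknown mass m at 0.533 m has arm 0.947 m; its moment is m·g·0.947 counterclockwise.
Balancing moments: m × 9.81 × 0.947 = 265.2, giving m = 265.2 / (9.81 × 0.947) = 28.5 kg.

m ≈ 28.5 kg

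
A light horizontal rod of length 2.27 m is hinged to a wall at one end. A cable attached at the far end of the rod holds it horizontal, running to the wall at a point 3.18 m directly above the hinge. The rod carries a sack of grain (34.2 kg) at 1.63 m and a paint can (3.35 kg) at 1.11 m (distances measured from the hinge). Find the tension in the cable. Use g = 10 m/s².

Take moments about the hinge.
Sack of grain: 34.2 × 10 = 342 N down at 1.63 m → arm 1.63 m, τ = 342 × 1.63 = 557.5 N·m clockwise.
Paint can: 3.35 × 10 = 33.5 N down at 1.11 m → arm 1.11 m, τ = 33.5 × 1.11 = 37.19 N·m clockwise.
Total clockwise load moment = 594.7 N·m.
The cable tension T acts at 2.27 m; only its component perpendicular to the rod, T sinθ, produces torque. sinθ = h/√(h²+d²) = 3.18/√(3.18²+2.27²) = 0.8139.
Στ = 0 ⇒ T × 2.27 × 0.8139 = 594.7 ⇒ T = 594.7 / 1.848 = 322 N.

T ≈ 322 N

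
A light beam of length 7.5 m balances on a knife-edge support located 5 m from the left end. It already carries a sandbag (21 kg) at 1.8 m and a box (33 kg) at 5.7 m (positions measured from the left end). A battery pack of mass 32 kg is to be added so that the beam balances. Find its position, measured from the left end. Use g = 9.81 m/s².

About the knife-edge support (at 5 m from the left end):
Sandbag: 21 × 9.81 = 206 N down at 1.8 m → arm 3.2 m, τ = 206 × 3.2 = 659.2 N·m counterclockwise.
Box: 33 × 9.81 = 323.7 N down at 5.7 m → arm 0.7 m, τ = 323.7 × 0.7 = 226.6 N·m clockwise.
Net moment of existing loads = 432.6 N·m counterclockwise.
The battery pack weighs 32 × 9.81 = 313.9 N and must supply an equal clockwise moment, so its lever arm about the knife-edge support is 432.6 / 313.9 = 1.38 m.
That puts it at 5 + 1.38 = 6.38 m from the left end.

x ≈ 6.38 m from the left end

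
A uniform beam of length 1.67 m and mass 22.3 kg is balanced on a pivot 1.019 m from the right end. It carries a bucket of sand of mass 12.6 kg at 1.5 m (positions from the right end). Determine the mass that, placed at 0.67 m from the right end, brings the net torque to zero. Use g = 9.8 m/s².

Sum moments about the pivot (at 1.019 m from the right end) (the support reaction has zero arm there).
Beam weight: 22.3 × 9.8 = 218.5 N down at 0.835 m → arm 0.184 m, τ = 218.5 × 0.184 = 40.2 N·m clockwise.
Bucket of sand: 12.6 × 9.8 = 123.5 N down at 1.5 m → arm 0.481 m, τ = 123.5 × 0.481 = 59.4 N·m counterclockwise.
Net moment of known loads = 19.2 N·m counterclockwise.
An unknown mass m at 0.67 m has arm 0.349 m; its moment is m·g·0.349 clockwise.
Στ = 0 ⇒ m × 9.8 × 0.349 = 19.2 ⇒ m = 19.2 / (9.8 × 0.349) = 5.61 kg.

m ≈ 5.61 kg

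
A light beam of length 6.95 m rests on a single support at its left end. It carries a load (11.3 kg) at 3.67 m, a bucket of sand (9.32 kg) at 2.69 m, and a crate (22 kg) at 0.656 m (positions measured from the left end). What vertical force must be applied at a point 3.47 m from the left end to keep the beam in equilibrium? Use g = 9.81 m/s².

F ≈ 229 N

Sum moments about the left end (the unknown pivot reaction has zero arm there).
Load: 11.3 × 9.81 = 110.9 N down at 3.67 m → arm 3.67 m, τ = 110.9 × 3.67 = 407 N·m clockwise.
Bucket of sand: 9.32 × 9.81 = 91.43 N down at 2.69 m → arm 2.69 m, τ = 91.43 × 2.69 = 245.9 N·m clockwise.
Crate: 22 × 9.81 = 215.8 N down at 0.656 m → arm 0.656 m, τ = 215.8 × 0.656 = 141.6 N·m clockwise.
Net moment of the loads = 794.5 N·m clockwise.
The upward force F acts at a point 3.47 m from the left end, arm 3.47 m, giving F × 3.47 counterclockwise.
Balancing moments: F × 3.47 = 794.5, giving F = 794.5 / 3.47 = 229 N.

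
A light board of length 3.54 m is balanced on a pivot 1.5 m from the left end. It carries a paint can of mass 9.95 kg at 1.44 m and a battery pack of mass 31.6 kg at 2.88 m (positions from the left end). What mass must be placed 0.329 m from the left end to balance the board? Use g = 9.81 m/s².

m ≈ 36.7 kg

Sum moments about the pivot (at 1.5 m from the left end) (the support reaction has zero arm there).
Paint can: 9.95 × 9.81 = 97.61 N down at 1.44 m → arm 0.06 m, τ = 97.61 × 0.06 = 5.857 N·m counterclockwise.
Battery pack: 31.6 × 9.81 = 310 N down at 2.88 m → arm 1.38 m, τ = 310 × 1.38 = 427.8 N·m clockwise.
Net moment of known loads = 421.9 N·m clockwise.
An unknown mass m at 0.329 m has arm 1.171 m; its moment is m·g·1.171 counterclockwise.
Setting net torque to zero: m × 9.81 × 1.171 = 421.9 → m = 421.9 / (9.81 × 1.171) = 36.7 kg.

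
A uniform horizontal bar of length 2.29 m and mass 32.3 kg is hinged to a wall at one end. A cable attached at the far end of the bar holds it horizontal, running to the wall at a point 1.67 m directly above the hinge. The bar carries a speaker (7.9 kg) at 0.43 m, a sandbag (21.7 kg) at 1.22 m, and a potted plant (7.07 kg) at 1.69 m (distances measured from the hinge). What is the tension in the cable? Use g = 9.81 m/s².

T ≈ 573 N

Taking torques about the hinge:
Beam weight: 32.3 × 9.81 = 316.9 N down at 1.145 m → arm 1.145 m, τ = 316.9 × 1.145 = 362.9 N·m clockwise.
Speaker: 7.9 × 9.81 = 77.5 N down at 0.43 m → arm 0.43 m, τ = 77.5 × 0.43 = 33.33 N·m clockwise.
Sandbag: 21.7 × 9.81 = 212.9 N down at 1.22 m → arm 1.22 m, τ = 212.9 × 1.22 = 259.7 N·m clockwise.
Potted plant: 7.07 × 9.81 = 69.36 N down at 1.69 m → arm 1.69 m, τ = 69.36 × 1.69 = 117.2 N·m clockwise.
Total clockwise load moment = 773.1 N·m.
The cable tension T acts at 2.29 m; only its component perpendicular to the bar, T sinθ, produces torque. sinθ = h/√(h²+d²) = 1.67/√(1.67²+2.29²) = 0.5892.
Setting net torque to zero: T × 2.29 × 0.5892 = 773.1 → T = 773.1 / 1.349 = 573 N.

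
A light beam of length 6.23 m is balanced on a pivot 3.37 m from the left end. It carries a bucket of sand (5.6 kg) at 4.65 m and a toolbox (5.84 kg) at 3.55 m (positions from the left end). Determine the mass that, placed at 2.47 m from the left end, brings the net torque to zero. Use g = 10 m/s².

Taking torques about the pivot (at 3.37 m from the left end):
Bucket of sand: 5.6 × 10 = 56 N down at 4.65 m → arm 1.28 m, τ = 56 × 1.28 = 71.68 N·m clockwise.
Toolbox: 5.84 × 10 = 58.4 N down at 3.55 m → arm 0.18 m, τ = 58.4 × 0.18 = 10.51 N·m clockwise.
Net moment of known loads = 82.19 N·m clockwise.
An unknown mass m at 2.47 m has arm 0.9 m; its moment is m·g·0.9 counterclockwise.
Setting net torque to zero: m × 10 × 0.9 = 82.19 → m = 82.19 / (10 × 0.9) = 9.13 kg.

m ≈ 9.13 kg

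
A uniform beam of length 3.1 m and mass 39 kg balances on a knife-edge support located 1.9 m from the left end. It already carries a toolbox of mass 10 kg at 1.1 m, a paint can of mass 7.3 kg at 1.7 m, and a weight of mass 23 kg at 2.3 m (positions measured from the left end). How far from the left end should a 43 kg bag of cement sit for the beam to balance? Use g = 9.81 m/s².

Choose the knife-edge support (at 1.9 m from the left end) as the axis so the support reaction has zero arm there.
Beam weight: 39 × 9.81 = 382.6 N down at 1.55 m → arm 0.35 m, τ = 382.6 × 0.35 = 133.9 N·m counterclockwise.
Toolbox: 10 × 9.81 = 98.1 N down at 1.1 m → arm 0.8 m, τ = 98.1 × 0.8 = 78.48 N·m counterclockwise.
Paint can: 7.3 × 9.81 = 71.61 N down at 1.7 m → arm 0.2 m, τ = 71.61 × 0.2 = 14.32 N·m counterclockwise.
Weight: 23 × 9.81 = 225.6 N down at 2.3 m → arm 0.4 m, τ = 225.6 × 0.4 = 90.24 N·m clockwise.
Net moment of existing loads = 136.5 N·m counterclockwise.
The bag of cement weighs 43 × 9.81 = 421.8 N and must supply an equal clockwise moment, so its lever arm about the knife-edge support is 136.5 / 421.8 = 0.324 m.
That puts it at 1.9 + 0.324 = 2.22 m from the left end.

x ≈ 2.22 m from the left end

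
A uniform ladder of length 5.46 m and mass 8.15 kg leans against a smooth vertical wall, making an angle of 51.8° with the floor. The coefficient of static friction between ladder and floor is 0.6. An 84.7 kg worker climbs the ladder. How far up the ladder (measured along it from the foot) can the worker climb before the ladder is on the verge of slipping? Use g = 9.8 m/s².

d ≈ 4.3 m

Take moments about the foot of the ladder.
Ladder weight 8.15×9.8 = 79.87 N acts at 2.73 m along the ladder; its horizontal arm is 2.73·cos51.8° = 1.688 m → τ = 134.8 N·m clockwise.
Worker weight 84.7×9.8 = 830.1 N at distance d → arm d·cos51.8° → τ = 830.1·d·0.6184 clockwise.
Wall normal N at the top has arm L sinθ = 4.291 m counterclockwise, so Στ = 0 gives N·4.291 = 134.8 + 513.3·d.
ΣFy = 0 ⇒ N_floor = 910 N, so the maximum friction is μ_s·N_floor = 0.6×910 = 546 N. ΣFx = 0 ⇒ N_wall = f, so at the slipping point N = 546 N.
Substituting: 546×4.291 = 134.8 + 513.3·d ⇒ d = (2343 − 134.8) / 513.3 = 4.3 m.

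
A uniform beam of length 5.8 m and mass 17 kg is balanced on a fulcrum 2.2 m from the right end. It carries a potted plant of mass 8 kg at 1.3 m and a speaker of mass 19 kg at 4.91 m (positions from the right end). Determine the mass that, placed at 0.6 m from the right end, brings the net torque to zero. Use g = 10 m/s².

m ≈ 35.1 kg

Taking torques about the fulcrum (at 2.2 m from the right end):
Beam weight: 17 × 10 = 170 N down at 2.9 m → arm 0.7 m, τ = 170 × 0.7 = 119 N·m counterclockwise.
Potted plant: 8 × 10 = 80 N down at 1.3 m → arm 0.9 m, τ = 80 × 0.9 = 72 N·m clockwise.
Speaker: 19 × 10 = 190 N down at 4.91 m → arm 2.71 m, τ = 190 × 2.71 = 514.9 N·m counterclockwise.
Net moment of known loads = 561.9 N·m counterclockwise.
An unknown mass m at 0.6 m has arm 1.6 m; its moment is m·g·1.6 clockwise.
For rotational equilibrium, m × 10 × 1.6 = 561.9, so m = 561.9 / (10 × 1.6) = 35.1 kg.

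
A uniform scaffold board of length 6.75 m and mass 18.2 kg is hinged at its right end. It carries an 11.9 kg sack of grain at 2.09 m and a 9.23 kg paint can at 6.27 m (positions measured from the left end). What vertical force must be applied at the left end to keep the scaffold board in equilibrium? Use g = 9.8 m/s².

Take moments about the right end.
Beam weight: 18.2 × 9.8 = 178.4 N down at 3.375 m → arm 3.375 m, τ = 178.4 × 3.375 = 602.1 N·m counterclockwise.
Sack of grain: 11.9 × 9.8 = 116.6 N down at 2.09 m → arm 4.66 m, τ = 116.6 × 4.66 = 543.4 N·m counterclockwise.
Paint can: 9.23 × 9.8 = 90.45 N down at 6.27 m → arm 0.48 m, τ = 90.45 × 0.48 = 43.42 N·m counterclockwise.
Net moment of the loads = 1189 N·m counterclockwise.
The upward force F acts at the left end, arm 6.75 m, giving F × 6.75 clockwise.
Στ = 0 ⇒ F × 6.75 = 1189 ⇒ F = 1189 / 6.75 = 176 N.

F ≈ 176 N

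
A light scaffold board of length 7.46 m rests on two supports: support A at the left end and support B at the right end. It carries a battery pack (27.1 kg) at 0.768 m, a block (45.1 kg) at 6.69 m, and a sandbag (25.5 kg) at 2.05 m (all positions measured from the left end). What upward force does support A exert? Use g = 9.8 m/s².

R_A ≈ 465 N

Sum moments about support B (its reaction then has zero moment arm).
Battery pack: 27.1 × 9.8 = 265.6 N down at 0.768 m → arm 6.692 m, τ = 265.6 × 6.692 = 1777 N·m counterclockwise.
Block: 45.1 × 9.8 = 442 N down at 6.69 m → arm 0.77 m, τ = 442 × 0.77 = 340.3 N·m counterclockwise.
Sandbag: 25.5 × 9.8 = 249.9 N down at 2.05 m → arm 5.41 m, τ = 249.9 × 5.41 = 1352 N·m counterclockwise.
Net load moment about support B = 3469 N·m counterclockwise.
Reaction R at support A is upward at 0 m, arm 7.46 m → moment R × 7.46 clockwise.
For rotational equilibrium, R × 7.46 = 3469, so R = 465 N.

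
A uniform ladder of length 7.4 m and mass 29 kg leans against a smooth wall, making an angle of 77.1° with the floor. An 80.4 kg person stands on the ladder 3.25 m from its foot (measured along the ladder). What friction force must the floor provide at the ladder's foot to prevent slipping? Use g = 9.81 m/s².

f ≈ 112 N

About the foot of the ladder:
Ladder weight 29×9.81 = 284.5 N acts at 3.7 m along the ladder; its horizontal arm is 3.7·cos77.1° = 0.826 m → τ = 235 N·m clockwise.
Person: 80.4×9.81 = 788.7 N at 3.25 m → arm 0.7256 m → τ = 572.3 N·m clockwise.
Wall normal N acts horizontally at the top; its moment arm is the height L sinθ = 7.4·sin77.1° = 7.213 m, counterclockwise.
Balancing moments: N × 7.213 = 807.3, giving N = 112 N.
ΣFx = 0: friction at the foot balances the wall's push, so f = N_wall = 112 N.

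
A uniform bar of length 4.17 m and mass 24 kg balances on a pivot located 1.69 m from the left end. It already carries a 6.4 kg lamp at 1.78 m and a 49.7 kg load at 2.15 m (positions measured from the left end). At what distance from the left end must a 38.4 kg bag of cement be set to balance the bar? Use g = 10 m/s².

x ≈ 0.833 m from the left end

Taking torques about the pivot (at 1.69 m from the left end):
Beam weight: 24 × 10 = 240 N down at 2.085 m → arm 0.395 m, τ = 240 × 0.395 = 94.8 N·m clockwise.
Lamp: 6.4 × 10 = 64 N down at 1.78 m → arm 0.09 m, τ = 64 × 0.09 = 5.76 N·m clockwise.
Load: 49.7 × 10 = 497 N down at 2.15 m → arm 0.46 m, τ = 497 × 0.46 = 228.6 N·m clockwise.
Net moment of existing loads = 329.2 N·m clockwise.
The bag of cement weighs 38.4 × 10 = 384 N and must supply an equal counterclockwise moment, so its lever arm about the pivot is 329.2 / 384 = 0.857 m.
That puts it at 1.69 − 0.857 = 0.833 m from the left end.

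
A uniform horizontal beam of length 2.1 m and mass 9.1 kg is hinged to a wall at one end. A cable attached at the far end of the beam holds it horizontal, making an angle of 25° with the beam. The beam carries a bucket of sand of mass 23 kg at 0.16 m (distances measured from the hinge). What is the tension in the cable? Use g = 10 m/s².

T ≈ 149 N

Sum moments about the hinge (the unknown hinge reaction has zero arm there).
Beam weight: 9.1 × 10 = 91 N down at 1.05 m → arm 1.05 m, τ = 91 × 1.05 = 95.55 N·m clockwise.
Bucket of sand: 23 × 10 = 230 N down at 0.16 m → arm 0.16 m, τ = 230 × 0.16 = 36.8 N·m clockwise.
Total clockwise load moment = 132.3 N·m.
The cable tension T acts at 2.1 m; only its component perpendicular to the beam, T sinθ, produces torque. sin 25° = 0.4226.
Setting net torque to zero: T × 2.1 × 0.4226 = 132.3 → T = 132.3 / 0.8875 = 149 N.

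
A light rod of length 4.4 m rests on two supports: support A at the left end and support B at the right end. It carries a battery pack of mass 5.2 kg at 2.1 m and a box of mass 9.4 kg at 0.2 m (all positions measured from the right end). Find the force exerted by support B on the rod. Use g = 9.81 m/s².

R_B ≈ 115 N

Sum moments about support A (its reaction then has zero moment arm).
Battery pack: 5.2 × 9.81 = 51.01 N down at 2.1 m → arm 2.3 m, τ = 51.01 × 2.3 = 117.3 N·m clockwise.
Box: 9.4 × 9.81 = 92.21 N down at 0.2 m → arm 4.2 m, τ = 92.21 × 4.2 = 387.3 N·m clockwise.
Net load moment about support A = 504.6 N·m clockwise.
Reaction R at support B is upward at 0 m, arm 4.4 m → moment R × 4.4 counterclockwise.
Balancing moments: R × 4.4 = 504.6, giving R = 115 N.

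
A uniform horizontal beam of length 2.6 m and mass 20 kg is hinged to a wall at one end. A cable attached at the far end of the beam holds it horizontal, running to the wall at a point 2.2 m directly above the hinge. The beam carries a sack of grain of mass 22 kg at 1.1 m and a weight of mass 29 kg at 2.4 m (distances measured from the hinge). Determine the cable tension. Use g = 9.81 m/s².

T ≈ 700 N

Choose the hinge as the axis so the unknown hinge reaction has zero arm there.
Beam weight: 20 × 9.81 = 196.2 N down at 1.3 m → arm 1.3 m, τ = 196.2 × 1.3 = 255.1 N·m clockwise.
Sack of grain: 22 × 9.81 = 215.8 N down at 1.1 m → arm 1.1 m, τ = 215.8 × 1.1 = 237.4 N·m clockwise.
Weight: 29 × 9.81 = 284.5 N down at 2.4 m → arm 2.4 m, τ = 284.5 × 2.4 = 682.8 N·m clockwise.
Total clockwise load moment = 1175 N·m.
The cable tension T acts at 2.6 m; only its component perpendicular to the beam, T sinθ, produces torque. sinθ = h/√(h²+d²) = 2.2/√(2.2²+2.6²) = 0.6459.
Balancing moments: T × 2.6 × 0.6459 = 1175, giving T = 1175 / 1.679 = 700 N.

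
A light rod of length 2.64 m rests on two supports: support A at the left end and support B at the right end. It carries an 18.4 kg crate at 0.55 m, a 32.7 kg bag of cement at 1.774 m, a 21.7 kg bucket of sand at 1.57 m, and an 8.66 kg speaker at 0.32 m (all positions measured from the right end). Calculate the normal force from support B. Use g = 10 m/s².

Taking torques about support A:
Crate: 18.4 × 10 = 184 N down at 0.55 m → arm 2.09 m, τ = 184 × 2.09 = 384.6 N·m clockwise.
Bag of cement: 32.7 × 10 = 327 N down at 1.774 m → arm 0.866 m, τ = 327 × 0.866 = 283.2 N·m clockwise.
Bucket of sand: 21.7 × 10 = 217 N down at 1.57 m → arm 1.07 m, τ = 217 × 1.07 = 232.2 N·m clockwise.
Speaker: 8.66 × 10 = 86.6 N down at 0.32 m → arm 2.32 m, τ = 86.6 × 2.32 = 200.9 N·m clockwise.
Net load moment about support A = 1101 N·m clockwise.
Reaction R at support B is upward at 0 m, arm 2.64 m → moment R × 2.64 counterclockwise.
For rotational equilibrium, R × 2.64 = 1101, so R = 417 N.

R_B ≈ 417 N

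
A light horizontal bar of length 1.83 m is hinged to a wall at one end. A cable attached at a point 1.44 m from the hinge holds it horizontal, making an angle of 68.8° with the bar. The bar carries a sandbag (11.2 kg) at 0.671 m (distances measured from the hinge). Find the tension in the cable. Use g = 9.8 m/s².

T ≈ 54.9 N

Taking torques about the hinge:
Sandbag: 11.2 × 9.8 = 109.8 N down at 0.671 m → arm 0.671 m, τ = 109.8 × 0.671 = 73.68 N·m clockwise.
Total clockwise load moment = 73.68 N·m.
The cable tension T acts at 1.44 m; only its component perpendicular to the bar, T sinθ, produces torque. sin 68.8° = 0.9323.
For rotational equilibrium, T × 1.44 × 0.9323 = 73.68, so T = 73.68 / 1.343 = 54.9 N.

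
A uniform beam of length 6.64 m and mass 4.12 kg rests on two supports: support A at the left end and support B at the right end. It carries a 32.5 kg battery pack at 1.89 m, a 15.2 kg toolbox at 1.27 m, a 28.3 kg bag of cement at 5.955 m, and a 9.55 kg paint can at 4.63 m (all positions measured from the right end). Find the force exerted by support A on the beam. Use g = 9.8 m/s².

Taking torques about support B:
Beam weight: 4.12 × 9.8 = 40.38 N down at 3.32 m → arm 3.32 m, τ = 40.38 × 3.32 = 134.1 N·m counterclockwise.
Battery pack: 32.5 × 9.8 = 318.5 N down at 1.89 m → arm 1.89 m, τ = 318.5 × 1.89 = 602 N·m counterclockwise.
Toolbox: 15.2 × 9.8 = 149 N down at 1.27 m → arm 1.27 m, τ = 149 × 1.27 = 189.2 N·m counterclockwise.
Bag of cement: 28.3 × 9.8 = 277.3 N down at 5.955 m → arm 5.955 m, τ = 277.3 × 5.955 = 1651 N·m counterclockwise.
Paint can: 9.55 × 9.8 = 93.59 N down at 4.63 m → arm 4.63 m, τ = 93.59 × 4.63 = 433.3 N·m counterclockwise.
Net load moment about support B = 3010 N·m counterclockwise.
Reaction R at support A is upward at 6.64 m, arm 6.64 m → moment R × 6.64 clockwise.
Balancing moments: R × 6.64 = 3010, giving R = 453 N.

R_A ≈ 453 N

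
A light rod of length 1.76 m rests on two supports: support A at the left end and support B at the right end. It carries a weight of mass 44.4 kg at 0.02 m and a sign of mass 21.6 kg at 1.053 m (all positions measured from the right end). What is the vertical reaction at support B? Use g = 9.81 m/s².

R_B ≈ 516 N

Choose support A as the axis so its reaction then has zero moment arm.
Weight: 44.4 × 9.81 = 435.6 N down at 0.02 m → arm 1.74 m, τ = 435.6 × 1.74 = 757.9 N·m clockwise.
Sign: 21.6 × 9.81 = 211.9 N down at 1.053 m → arm 0.707 m, τ = 211.9 × 0.707 = 149.8 N·m clockwise.
Net load moment about support A = 907.7 N·m clockwise.
Reaction R at support B is upward at 0 m, arm 1.76 m → moment R × 1.76 counterclockwise.
Στ = 0 ⇒ R × 1.76 = 907.7 ⇒ R = 516 N.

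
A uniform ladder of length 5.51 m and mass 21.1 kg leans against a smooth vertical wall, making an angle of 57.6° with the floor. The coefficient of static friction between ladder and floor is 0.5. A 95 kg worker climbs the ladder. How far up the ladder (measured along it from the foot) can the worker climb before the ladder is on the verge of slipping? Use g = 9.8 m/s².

Choose the foot of the ladder as the axis so the floor normal and friction both act there and drop out.
Ladder weight 21.1×9.8 = 206.8 N acts at 2.755 m along the ladder; its horizontal arm is 2.755·cos57.6° = 1.476 m → τ = 305.2 N·m clockwise.
Worker weight 95×9.8 = 931 N at distance d → arm d·cos57.6° → τ = 931·d·0.5358 clockwise.
Wall normal N at the top has arm L sinθ = 4.652 m counterclockwise, so Στ = 0 gives N·4.652 = 305.2 + 498.8·d.
ΣFy = 0 ⇒ N_floor = 1138 N, so the maximum friction is μ_s·N_floor = 0.5×1138 = 569 N. ΣFx = 0 ⇒ N_wall = f, so at the slipping point N = 569 N.
Substituting: 569×4.652 = 305.2 + 498.8·d ⇒ d = (2647 − 305.2) / 498.8 = 4.69 m.

d ≈ 4.69 m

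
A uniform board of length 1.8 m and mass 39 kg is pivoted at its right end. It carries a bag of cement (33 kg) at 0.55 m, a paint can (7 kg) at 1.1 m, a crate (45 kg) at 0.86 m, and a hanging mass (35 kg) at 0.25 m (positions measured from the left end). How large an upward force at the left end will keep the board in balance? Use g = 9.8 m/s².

F ≈ 968 N

Choose the right end as the axis so the unknown pivot reaction has zero arm there.
Beam weight: 39 × 9.8 = 382.2 N down at 0.9 m → arm 0.9 m, τ = 382.2 × 0.9 = 344 N·m counterclockwise.
Bag of cement: 33 × 9.8 = 323.4 N down at 0.55 m → arm 1.25 m, τ = 323.4 × 1.25 = 404.2 N·m counterclockwise.
Paint can: 7 × 9.8 = 68.6 N down at 1.1 m → arm 0.7 m, τ = 68.6 × 0.7 = 48.02 N·m counterclockwise.
Crate: 45 × 9.8 = 441 N down at 0.86 m → arm 0.94 m, τ = 441 × 0.94 = 414.5 N·m counterclockwise.
Hanging mass: 35 × 9.8 = 343 N down at 0.25 m → arm 1.55 m, τ = 343 × 1.55 = 531.6 N·m counterclockwise.
Net moment of the loads = 1742 N·m counterclockwise.
The upward force F acts at the left end, arm 1.8 m, giving F × 1.8 clockwise.
Setting net torque to zero: F × 1.8 = 1742 → F = 1742 / 1.8 = 968 N.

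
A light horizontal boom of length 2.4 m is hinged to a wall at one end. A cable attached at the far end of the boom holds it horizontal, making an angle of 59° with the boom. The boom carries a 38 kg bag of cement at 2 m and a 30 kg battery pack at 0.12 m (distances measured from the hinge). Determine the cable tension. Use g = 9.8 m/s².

T ≈ 379 N

Choose the hinge as the axis so the unknown hinge reaction has zero arm there.
Bag of cement: 38 × 9.8 = 372.4 N down at 2 m → arm 2 m, τ = 372.4 × 2 = 744.8 N·m clockwise.
Battery pack: 30 × 9.8 = 294 N down at 0.12 m → arm 0.12 m, τ = 294 × 0.12 = 35.28 N·m clockwise.
Total clockwise load moment = 780.1 N·m.
The cable tension T acts at 2.4 m; only its component perpendicular to the boom, T sinθ, produces torque. sin 59° = 0.8572.
Setting net torque to zero: T × 2.4 × 0.8572 = 780.1 → T = 780.1 / 2.057 = 379 N.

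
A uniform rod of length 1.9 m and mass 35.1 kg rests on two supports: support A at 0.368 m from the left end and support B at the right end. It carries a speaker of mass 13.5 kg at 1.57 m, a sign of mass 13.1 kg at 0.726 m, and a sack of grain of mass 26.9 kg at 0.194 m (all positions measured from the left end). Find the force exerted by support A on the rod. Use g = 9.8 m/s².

R_A ≈ 634 N

Take moments about support B.
Beam weight: 35.1 × 9.8 = 344 N down at 0.95 m → arm 0.95 m, τ = 344 × 0.95 = 326.8 N·m counterclockwise.
Speaker: 13.5 × 9.8 = 132.3 N down at 1.57 m → arm 0.33 m, τ = 132.3 × 0.33 = 43.66 N·m counterclockwise.
Sign: 13.1 × 9.8 = 128.4 N down at 0.726 m → arm 1.174 m, τ = 128.4 × 1.174 = 150.7 N·m counterclockwise.
Sack of grain: 26.9 × 9.8 = 263.6 N down at 0.194 m → arm 1.706 m, τ = 263.6 × 1.706 = 449.7 N·m counterclockwise.
Net load moment about support B = 970.9 N·m counterclockwise.
Reaction R at support A is upward at 0.368 m, arm 1.532 m → moment R × 1.532 clockwise.
Στ = 0 ⇒ R × 1.532 = 970.9 ⇒ R = 634 N.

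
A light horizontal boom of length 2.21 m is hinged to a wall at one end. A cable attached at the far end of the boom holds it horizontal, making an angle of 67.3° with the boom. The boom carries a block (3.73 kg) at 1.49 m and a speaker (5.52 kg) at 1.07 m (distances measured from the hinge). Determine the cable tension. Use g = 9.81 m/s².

Take moments about the hinge.
Block: 3.73 × 9.81 = 36.59 N down at 1.49 m → arm 1.49 m, τ = 36.59 × 1.49 = 54.52 N·m clockwise.
Speaker: 5.52 × 9.81 = 54.15 N down at 1.07 m → arm 1.07 m, τ = 54.15 × 1.07 = 57.94 N·m clockwise.
Total clockwise load moment = 112.5 N·m.
The cable tension T acts at 2.21 m; only its component perpendicular to the boom, T sinθ, produces torque. sin 67.3° = 0.9225.
Setting net torque to zero: T × 2.21 × 0.9225 = 112.5 → T = 112.5 / 2.039 = 55.2 N.

T ≈ 55.2 N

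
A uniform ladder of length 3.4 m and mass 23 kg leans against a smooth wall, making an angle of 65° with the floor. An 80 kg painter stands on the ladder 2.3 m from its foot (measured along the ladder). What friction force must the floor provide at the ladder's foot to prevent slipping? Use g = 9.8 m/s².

f ≈ 300 N

Taking torques about the foot of the ladder:
Ladder weight 23×9.8 = 225.4 N acts at 1.7 m along the ladder; its horizontal arm is 1.7·cos65° = 0.7185 m → τ = 161.9 N·m clockwise.
Painter: 80×9.8 = 784 N at 2.3 m → arm 0.972 m → τ = 762 N·m clockwise.
Wall normal N acts horizontally at the top; its moment arm is the height L sinθ = 3.4·sin65° = 3.081 m, counterclockwise.
Balancing moments: N × 3.081 = 923.9, giving N = 300 N.
ΣFx = 0: friction at the foot balances the wall's push, so f = N_wall = 300 N.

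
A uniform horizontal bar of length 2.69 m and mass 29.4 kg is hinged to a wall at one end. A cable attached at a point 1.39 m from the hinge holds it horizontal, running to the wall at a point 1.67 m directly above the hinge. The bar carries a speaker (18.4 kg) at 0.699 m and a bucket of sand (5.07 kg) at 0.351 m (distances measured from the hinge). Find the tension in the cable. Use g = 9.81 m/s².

T ≈ 498 N

Take moments about the hinge.
Beam weight: 29.4 × 9.81 = 288.4 N down at 1.345 m → arm 1.345 m, τ = 288.4 × 1.345 = 387.9 N·m clockwise.
Speaker: 18.4 × 9.81 = 180.5 N down at 0.699 m → arm 0.699 m, τ = 180.5 × 0.699 = 126.2 N·m clockwise.
Bucket of sand: 5.07 × 9.81 = 49.74 N down at 0.351 m → arm 0.351 m, τ = 49.74 × 0.351 = 17.46 N·m clockwise.
Total clockwise load moment = 531.6 N·m.
The cable tension T acts at 1.39 m; only its component perpendicular to the bar, T sinθ, produces torque. sinθ = h/√(h²+d²) = 1.67/√(1.67²+1.39²) = 0.7686.
Balancing moments: T × 1.39 × 0.7686 = 531.6, giving T = 531.6 / 1.068 = 498 N.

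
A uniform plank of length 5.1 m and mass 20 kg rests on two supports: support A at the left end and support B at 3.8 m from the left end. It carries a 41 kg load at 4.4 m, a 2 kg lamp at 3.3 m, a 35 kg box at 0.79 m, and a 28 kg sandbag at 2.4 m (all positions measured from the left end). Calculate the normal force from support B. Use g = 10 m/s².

R_B ≈ 876 N

Take moments about support A.
Beam weight: 20 × 10 = 200 N down at 2.55 m → arm 2.55 m, τ = 200 × 2.55 = 510 N·m clockwise.
Load: 41 × 10 = 410 N down at 4.4 m → arm 4.4 m, τ = 410 × 4.4 = 1804 N·m clockwise.
Lamp: 2 × 10 = 20 N down at 3.3 m → arm 3.3 m, τ = 20 × 3.3 = 66 N·m clockwise.
Box: 35 × 10 = 350 N down at 0.79 m → arm 0.79 m, τ = 350 × 0.79 = 276.5 N·m clockwise.
Sandbag: 28 × 10 = 280 N down at 2.4 m → arm 2.4 m, τ = 280 × 2.4 = 672 N·m clockwise.
Net load moment about support A = 3328 N·m clockwise.
Reaction R at support B is upward at 3.8 m, arm 3.8 m → moment R × 3.8 counterclockwise.
Setting net torque to zero: R × 3.8 = 3328 → R = 876 N.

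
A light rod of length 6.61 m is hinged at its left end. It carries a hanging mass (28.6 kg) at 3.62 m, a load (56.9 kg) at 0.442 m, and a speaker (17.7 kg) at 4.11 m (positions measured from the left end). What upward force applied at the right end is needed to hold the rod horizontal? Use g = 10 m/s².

F ≈ 305 N

Sum moments about the left end (the unknown pivot reaction has zero arm there).
Hanging mass: 28.6 × 10 = 286 N down at 3.62 m → arm 3.62 m, τ = 286 × 3.62 = 1035 N·m clockwise.
Load: 56.9 × 10 = 569 N down at 0.442 m → arm 0.442 m, τ = 569 × 0.442 = 251.5 N·m clockwise.
Speaker: 17.7 × 10 = 177 N down at 4.11 m → arm 4.11 m, τ = 177 × 4.11 = 727.5 N·m clockwise.
Net moment of the loads = 2014 N·m clockwise.
The upward force F acts at the right end, arm 6.61 m, giving F × 6.61 counterclockwise.
Balancing moments: F × 6.61 = 2014, giving F = 2014 / 6.61 = 305 N.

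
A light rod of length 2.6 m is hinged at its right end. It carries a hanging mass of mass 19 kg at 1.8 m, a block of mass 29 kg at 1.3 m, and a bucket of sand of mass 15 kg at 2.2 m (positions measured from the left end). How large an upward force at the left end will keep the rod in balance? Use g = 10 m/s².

Choose the right end as the axis so the unknown pivot reaction has zero arm there.
Hanging mass: 19 × 10 = 190 N down at 1.8 m → arm 0.8 m, τ = 190 × 0.8 = 152 N·m counterclockwise.
Block: 29 × 10 = 290 N down at 1.3 m → arm 1.3 m, τ = 290 × 1.3 = 377 N·m counterclockwise.
Bucket of sand: 15 × 10 = 150 N down at 2.2 m → arm 0.4 m, τ = 150 × 0.4 = 60 N·m counterclockwise.
Net moment of the loads = 589 N·m counterclockwise.
The upward force F acts at the left end, arm 2.6 m, giving F × 2.6 clockwise.
Balancing moments: F × 2.6 = 589, giving F = 589 / 2.6 = 227 N.

F ≈ 227 N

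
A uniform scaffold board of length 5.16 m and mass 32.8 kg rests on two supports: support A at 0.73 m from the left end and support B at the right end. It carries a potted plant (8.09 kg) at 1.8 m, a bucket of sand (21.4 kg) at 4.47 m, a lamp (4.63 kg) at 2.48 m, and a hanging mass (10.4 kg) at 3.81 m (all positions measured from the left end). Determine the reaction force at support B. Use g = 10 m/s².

R_B ≈ 428 N

Sum moments about support A (its reaction then has zero moment arm).
Beam weight: 32.8 × 10 = 328 N down at 2.58 m → arm 1.85 m, τ = 328 × 1.85 = 606.8 N·m clockwise.
Potted plant: 8.09 × 10 = 80.9 N down at 1.8 m → arm 1.07 m, τ = 80.9 × 1.07 = 86.56 N·m clockwise.
Bucket of sand: 21.4 × 10 = 214 N down at 4.47 m → arm 3.74 m, τ = 214 × 3.74 = 800.4 N·m clockwise.
Lamp: 4.63 × 10 = 46.3 N down at 2.48 m → arm 1.75 m, τ = 46.3 × 1.75 = 81.02 N·m clockwise.
Hanging mass: 10.4 × 10 = 104 N down at 3.81 m → arm 3.08 m, τ = 104 × 3.08 = 320.3 N·m clockwise.
Net load moment about support A = 1895 N·m clockwise.
Reaction R at support B is upward at 5.16 m, arm 4.43 m → moment R × 4.43 counterclockwise.
Balancing moments: R × 4.43 = 1895, giving R = 428 N.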